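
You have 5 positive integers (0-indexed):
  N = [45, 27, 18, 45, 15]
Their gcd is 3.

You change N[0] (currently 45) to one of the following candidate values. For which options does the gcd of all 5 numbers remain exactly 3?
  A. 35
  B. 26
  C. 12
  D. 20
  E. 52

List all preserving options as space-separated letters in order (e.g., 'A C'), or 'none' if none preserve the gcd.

Answer: C

Derivation:
Old gcd = 3; gcd of others (without N[0]) = 3
New gcd for candidate v: gcd(3, v). Preserves old gcd iff gcd(3, v) = 3.
  Option A: v=35, gcd(3,35)=1 -> changes
  Option B: v=26, gcd(3,26)=1 -> changes
  Option C: v=12, gcd(3,12)=3 -> preserves
  Option D: v=20, gcd(3,20)=1 -> changes
  Option E: v=52, gcd(3,52)=1 -> changes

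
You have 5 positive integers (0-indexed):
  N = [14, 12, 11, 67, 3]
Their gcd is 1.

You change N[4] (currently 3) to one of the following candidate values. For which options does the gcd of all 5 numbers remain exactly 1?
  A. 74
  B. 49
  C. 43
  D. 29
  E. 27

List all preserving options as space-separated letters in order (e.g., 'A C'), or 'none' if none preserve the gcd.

Answer: A B C D E

Derivation:
Old gcd = 1; gcd of others (without N[4]) = 1
New gcd for candidate v: gcd(1, v). Preserves old gcd iff gcd(1, v) = 1.
  Option A: v=74, gcd(1,74)=1 -> preserves
  Option B: v=49, gcd(1,49)=1 -> preserves
  Option C: v=43, gcd(1,43)=1 -> preserves
  Option D: v=29, gcd(1,29)=1 -> preserves
  Option E: v=27, gcd(1,27)=1 -> preserves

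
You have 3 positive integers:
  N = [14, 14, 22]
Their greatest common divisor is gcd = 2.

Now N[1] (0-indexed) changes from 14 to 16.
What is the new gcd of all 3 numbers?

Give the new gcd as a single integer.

Answer: 2

Derivation:
Numbers: [14, 14, 22], gcd = 2
Change: index 1, 14 -> 16
gcd of the OTHER numbers (without index 1): gcd([14, 22]) = 2
New gcd = gcd(g_others, new_val) = gcd(2, 16) = 2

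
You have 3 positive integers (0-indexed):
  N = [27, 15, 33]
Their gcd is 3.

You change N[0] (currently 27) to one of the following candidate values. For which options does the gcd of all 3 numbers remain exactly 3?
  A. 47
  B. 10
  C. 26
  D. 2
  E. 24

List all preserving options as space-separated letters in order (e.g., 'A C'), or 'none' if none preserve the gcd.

Answer: E

Derivation:
Old gcd = 3; gcd of others (without N[0]) = 3
New gcd for candidate v: gcd(3, v). Preserves old gcd iff gcd(3, v) = 3.
  Option A: v=47, gcd(3,47)=1 -> changes
  Option B: v=10, gcd(3,10)=1 -> changes
  Option C: v=26, gcd(3,26)=1 -> changes
  Option D: v=2, gcd(3,2)=1 -> changes
  Option E: v=24, gcd(3,24)=3 -> preserves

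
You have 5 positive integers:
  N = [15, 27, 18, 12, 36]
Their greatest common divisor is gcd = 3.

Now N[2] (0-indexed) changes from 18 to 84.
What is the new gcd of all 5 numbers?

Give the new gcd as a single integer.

Answer: 3

Derivation:
Numbers: [15, 27, 18, 12, 36], gcd = 3
Change: index 2, 18 -> 84
gcd of the OTHER numbers (without index 2): gcd([15, 27, 12, 36]) = 3
New gcd = gcd(g_others, new_val) = gcd(3, 84) = 3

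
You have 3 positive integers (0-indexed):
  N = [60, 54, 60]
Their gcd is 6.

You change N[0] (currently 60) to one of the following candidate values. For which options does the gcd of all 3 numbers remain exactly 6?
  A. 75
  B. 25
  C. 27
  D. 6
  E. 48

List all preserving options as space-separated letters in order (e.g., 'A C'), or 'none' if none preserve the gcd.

Old gcd = 6; gcd of others (without N[0]) = 6
New gcd for candidate v: gcd(6, v). Preserves old gcd iff gcd(6, v) = 6.
  Option A: v=75, gcd(6,75)=3 -> changes
  Option B: v=25, gcd(6,25)=1 -> changes
  Option C: v=27, gcd(6,27)=3 -> changes
  Option D: v=6, gcd(6,6)=6 -> preserves
  Option E: v=48, gcd(6,48)=6 -> preserves

Answer: D E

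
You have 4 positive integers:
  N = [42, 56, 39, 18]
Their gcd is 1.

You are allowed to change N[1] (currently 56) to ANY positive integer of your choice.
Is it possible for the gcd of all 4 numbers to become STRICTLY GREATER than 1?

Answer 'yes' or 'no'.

Answer: yes

Derivation:
Current gcd = 1
gcd of all OTHER numbers (without N[1]=56): gcd([42, 39, 18]) = 3
The new gcd after any change is gcd(3, new_value).
This can be at most 3.
Since 3 > old gcd 1, the gcd CAN increase (e.g., set N[1] = 3).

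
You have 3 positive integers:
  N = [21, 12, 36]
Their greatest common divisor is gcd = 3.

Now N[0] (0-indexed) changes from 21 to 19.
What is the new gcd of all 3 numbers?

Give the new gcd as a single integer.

Numbers: [21, 12, 36], gcd = 3
Change: index 0, 21 -> 19
gcd of the OTHER numbers (without index 0): gcd([12, 36]) = 12
New gcd = gcd(g_others, new_val) = gcd(12, 19) = 1

Answer: 1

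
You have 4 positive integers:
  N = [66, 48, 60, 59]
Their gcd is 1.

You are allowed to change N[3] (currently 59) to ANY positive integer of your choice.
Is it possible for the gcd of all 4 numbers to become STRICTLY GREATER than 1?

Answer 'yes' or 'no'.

Current gcd = 1
gcd of all OTHER numbers (without N[3]=59): gcd([66, 48, 60]) = 6
The new gcd after any change is gcd(6, new_value).
This can be at most 6.
Since 6 > old gcd 1, the gcd CAN increase (e.g., set N[3] = 6).

Answer: yes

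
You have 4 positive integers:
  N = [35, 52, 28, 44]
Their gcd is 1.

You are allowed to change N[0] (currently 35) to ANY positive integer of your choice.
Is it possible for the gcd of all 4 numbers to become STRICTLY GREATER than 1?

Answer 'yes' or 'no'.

Answer: yes

Derivation:
Current gcd = 1
gcd of all OTHER numbers (without N[0]=35): gcd([52, 28, 44]) = 4
The new gcd after any change is gcd(4, new_value).
This can be at most 4.
Since 4 > old gcd 1, the gcd CAN increase (e.g., set N[0] = 4).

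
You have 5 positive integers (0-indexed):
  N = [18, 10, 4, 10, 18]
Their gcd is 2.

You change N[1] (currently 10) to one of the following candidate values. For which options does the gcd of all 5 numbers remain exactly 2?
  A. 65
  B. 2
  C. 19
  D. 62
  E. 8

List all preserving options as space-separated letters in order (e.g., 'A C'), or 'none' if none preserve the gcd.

Answer: B D E

Derivation:
Old gcd = 2; gcd of others (without N[1]) = 2
New gcd for candidate v: gcd(2, v). Preserves old gcd iff gcd(2, v) = 2.
  Option A: v=65, gcd(2,65)=1 -> changes
  Option B: v=2, gcd(2,2)=2 -> preserves
  Option C: v=19, gcd(2,19)=1 -> changes
  Option D: v=62, gcd(2,62)=2 -> preserves
  Option E: v=8, gcd(2,8)=2 -> preserves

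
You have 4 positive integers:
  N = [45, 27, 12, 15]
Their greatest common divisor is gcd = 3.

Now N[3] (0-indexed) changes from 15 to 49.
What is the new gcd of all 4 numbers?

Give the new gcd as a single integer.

Answer: 1

Derivation:
Numbers: [45, 27, 12, 15], gcd = 3
Change: index 3, 15 -> 49
gcd of the OTHER numbers (without index 3): gcd([45, 27, 12]) = 3
New gcd = gcd(g_others, new_val) = gcd(3, 49) = 1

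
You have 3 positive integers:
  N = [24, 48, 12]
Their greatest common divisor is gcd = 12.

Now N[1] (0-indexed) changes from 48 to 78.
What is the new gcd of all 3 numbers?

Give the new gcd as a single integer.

Answer: 6

Derivation:
Numbers: [24, 48, 12], gcd = 12
Change: index 1, 48 -> 78
gcd of the OTHER numbers (without index 1): gcd([24, 12]) = 12
New gcd = gcd(g_others, new_val) = gcd(12, 78) = 6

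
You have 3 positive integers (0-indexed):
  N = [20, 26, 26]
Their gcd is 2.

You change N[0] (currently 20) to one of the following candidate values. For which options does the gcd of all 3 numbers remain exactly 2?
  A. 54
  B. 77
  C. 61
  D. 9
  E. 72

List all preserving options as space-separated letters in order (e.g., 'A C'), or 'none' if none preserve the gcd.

Old gcd = 2; gcd of others (without N[0]) = 26
New gcd for candidate v: gcd(26, v). Preserves old gcd iff gcd(26, v) = 2.
  Option A: v=54, gcd(26,54)=2 -> preserves
  Option B: v=77, gcd(26,77)=1 -> changes
  Option C: v=61, gcd(26,61)=1 -> changes
  Option D: v=9, gcd(26,9)=1 -> changes
  Option E: v=72, gcd(26,72)=2 -> preserves

Answer: A E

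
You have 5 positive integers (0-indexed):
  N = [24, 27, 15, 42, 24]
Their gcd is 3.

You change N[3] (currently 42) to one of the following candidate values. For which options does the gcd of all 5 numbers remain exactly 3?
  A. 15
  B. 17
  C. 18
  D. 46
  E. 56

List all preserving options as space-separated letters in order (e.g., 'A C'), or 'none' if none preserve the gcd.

Old gcd = 3; gcd of others (without N[3]) = 3
New gcd for candidate v: gcd(3, v). Preserves old gcd iff gcd(3, v) = 3.
  Option A: v=15, gcd(3,15)=3 -> preserves
  Option B: v=17, gcd(3,17)=1 -> changes
  Option C: v=18, gcd(3,18)=3 -> preserves
  Option D: v=46, gcd(3,46)=1 -> changes
  Option E: v=56, gcd(3,56)=1 -> changes

Answer: A C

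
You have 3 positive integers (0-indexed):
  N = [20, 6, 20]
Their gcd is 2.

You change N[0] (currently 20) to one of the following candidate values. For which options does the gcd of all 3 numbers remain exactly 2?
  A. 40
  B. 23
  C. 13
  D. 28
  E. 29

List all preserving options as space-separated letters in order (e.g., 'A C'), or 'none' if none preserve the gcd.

Old gcd = 2; gcd of others (without N[0]) = 2
New gcd for candidate v: gcd(2, v). Preserves old gcd iff gcd(2, v) = 2.
  Option A: v=40, gcd(2,40)=2 -> preserves
  Option B: v=23, gcd(2,23)=1 -> changes
  Option C: v=13, gcd(2,13)=1 -> changes
  Option D: v=28, gcd(2,28)=2 -> preserves
  Option E: v=29, gcd(2,29)=1 -> changes

Answer: A D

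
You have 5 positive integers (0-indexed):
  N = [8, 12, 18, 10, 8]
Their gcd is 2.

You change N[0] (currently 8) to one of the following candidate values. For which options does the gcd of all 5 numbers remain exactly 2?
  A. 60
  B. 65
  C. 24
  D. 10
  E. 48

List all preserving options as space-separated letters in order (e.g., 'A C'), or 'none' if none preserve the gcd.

Answer: A C D E

Derivation:
Old gcd = 2; gcd of others (without N[0]) = 2
New gcd for candidate v: gcd(2, v). Preserves old gcd iff gcd(2, v) = 2.
  Option A: v=60, gcd(2,60)=2 -> preserves
  Option B: v=65, gcd(2,65)=1 -> changes
  Option C: v=24, gcd(2,24)=2 -> preserves
  Option D: v=10, gcd(2,10)=2 -> preserves
  Option E: v=48, gcd(2,48)=2 -> preserves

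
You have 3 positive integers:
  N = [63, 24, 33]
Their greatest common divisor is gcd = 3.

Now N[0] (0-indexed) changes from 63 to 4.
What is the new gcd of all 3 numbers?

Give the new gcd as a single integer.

Answer: 1

Derivation:
Numbers: [63, 24, 33], gcd = 3
Change: index 0, 63 -> 4
gcd of the OTHER numbers (without index 0): gcd([24, 33]) = 3
New gcd = gcd(g_others, new_val) = gcd(3, 4) = 1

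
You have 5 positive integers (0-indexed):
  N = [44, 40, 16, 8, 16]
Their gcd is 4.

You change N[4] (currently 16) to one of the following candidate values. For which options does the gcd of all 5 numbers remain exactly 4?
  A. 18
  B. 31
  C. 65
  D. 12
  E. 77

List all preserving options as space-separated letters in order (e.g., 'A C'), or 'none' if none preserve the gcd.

Answer: D

Derivation:
Old gcd = 4; gcd of others (without N[4]) = 4
New gcd for candidate v: gcd(4, v). Preserves old gcd iff gcd(4, v) = 4.
  Option A: v=18, gcd(4,18)=2 -> changes
  Option B: v=31, gcd(4,31)=1 -> changes
  Option C: v=65, gcd(4,65)=1 -> changes
  Option D: v=12, gcd(4,12)=4 -> preserves
  Option E: v=77, gcd(4,77)=1 -> changes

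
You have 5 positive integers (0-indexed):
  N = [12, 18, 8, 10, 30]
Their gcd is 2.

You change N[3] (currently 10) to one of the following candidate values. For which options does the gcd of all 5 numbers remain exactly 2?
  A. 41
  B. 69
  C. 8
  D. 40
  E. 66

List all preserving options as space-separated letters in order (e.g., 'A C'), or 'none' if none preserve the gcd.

Old gcd = 2; gcd of others (without N[3]) = 2
New gcd for candidate v: gcd(2, v). Preserves old gcd iff gcd(2, v) = 2.
  Option A: v=41, gcd(2,41)=1 -> changes
  Option B: v=69, gcd(2,69)=1 -> changes
  Option C: v=8, gcd(2,8)=2 -> preserves
  Option D: v=40, gcd(2,40)=2 -> preserves
  Option E: v=66, gcd(2,66)=2 -> preserves

Answer: C D E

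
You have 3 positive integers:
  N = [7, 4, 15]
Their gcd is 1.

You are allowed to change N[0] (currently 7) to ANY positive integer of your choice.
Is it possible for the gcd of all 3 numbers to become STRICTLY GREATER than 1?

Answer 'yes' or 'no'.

Current gcd = 1
gcd of all OTHER numbers (without N[0]=7): gcd([4, 15]) = 1
The new gcd after any change is gcd(1, new_value).
This can be at most 1.
Since 1 = old gcd 1, the gcd can only stay the same or decrease.

Answer: no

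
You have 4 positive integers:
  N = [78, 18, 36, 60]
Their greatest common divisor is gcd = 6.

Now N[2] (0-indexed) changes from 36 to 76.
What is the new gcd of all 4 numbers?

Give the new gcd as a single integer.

Numbers: [78, 18, 36, 60], gcd = 6
Change: index 2, 36 -> 76
gcd of the OTHER numbers (without index 2): gcd([78, 18, 60]) = 6
New gcd = gcd(g_others, new_val) = gcd(6, 76) = 2

Answer: 2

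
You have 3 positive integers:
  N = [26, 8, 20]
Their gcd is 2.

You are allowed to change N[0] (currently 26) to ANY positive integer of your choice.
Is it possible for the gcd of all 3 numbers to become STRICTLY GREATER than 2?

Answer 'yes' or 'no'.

Answer: yes

Derivation:
Current gcd = 2
gcd of all OTHER numbers (without N[0]=26): gcd([8, 20]) = 4
The new gcd after any change is gcd(4, new_value).
This can be at most 4.
Since 4 > old gcd 2, the gcd CAN increase (e.g., set N[0] = 4).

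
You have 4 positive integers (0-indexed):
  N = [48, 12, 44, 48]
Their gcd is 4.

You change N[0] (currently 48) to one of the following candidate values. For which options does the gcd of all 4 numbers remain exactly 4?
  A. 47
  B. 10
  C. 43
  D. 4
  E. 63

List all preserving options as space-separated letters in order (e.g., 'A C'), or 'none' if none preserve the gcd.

Old gcd = 4; gcd of others (without N[0]) = 4
New gcd for candidate v: gcd(4, v). Preserves old gcd iff gcd(4, v) = 4.
  Option A: v=47, gcd(4,47)=1 -> changes
  Option B: v=10, gcd(4,10)=2 -> changes
  Option C: v=43, gcd(4,43)=1 -> changes
  Option D: v=4, gcd(4,4)=4 -> preserves
  Option E: v=63, gcd(4,63)=1 -> changes

Answer: D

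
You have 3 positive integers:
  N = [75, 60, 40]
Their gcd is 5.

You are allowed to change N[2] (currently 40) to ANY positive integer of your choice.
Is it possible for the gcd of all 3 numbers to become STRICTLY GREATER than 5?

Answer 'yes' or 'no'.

Answer: yes

Derivation:
Current gcd = 5
gcd of all OTHER numbers (without N[2]=40): gcd([75, 60]) = 15
The new gcd after any change is gcd(15, new_value).
This can be at most 15.
Since 15 > old gcd 5, the gcd CAN increase (e.g., set N[2] = 15).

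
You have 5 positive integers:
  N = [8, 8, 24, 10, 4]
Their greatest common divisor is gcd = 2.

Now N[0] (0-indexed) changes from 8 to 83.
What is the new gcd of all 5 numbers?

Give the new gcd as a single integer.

Numbers: [8, 8, 24, 10, 4], gcd = 2
Change: index 0, 8 -> 83
gcd of the OTHER numbers (without index 0): gcd([8, 24, 10, 4]) = 2
New gcd = gcd(g_others, new_val) = gcd(2, 83) = 1

Answer: 1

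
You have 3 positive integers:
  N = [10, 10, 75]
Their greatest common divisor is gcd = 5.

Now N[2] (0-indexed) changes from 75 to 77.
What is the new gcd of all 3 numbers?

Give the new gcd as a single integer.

Numbers: [10, 10, 75], gcd = 5
Change: index 2, 75 -> 77
gcd of the OTHER numbers (without index 2): gcd([10, 10]) = 10
New gcd = gcd(g_others, new_val) = gcd(10, 77) = 1

Answer: 1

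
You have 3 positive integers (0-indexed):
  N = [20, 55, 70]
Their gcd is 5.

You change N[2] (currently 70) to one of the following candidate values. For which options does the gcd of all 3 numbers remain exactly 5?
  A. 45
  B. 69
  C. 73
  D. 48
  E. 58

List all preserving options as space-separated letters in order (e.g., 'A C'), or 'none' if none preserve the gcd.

Old gcd = 5; gcd of others (without N[2]) = 5
New gcd for candidate v: gcd(5, v). Preserves old gcd iff gcd(5, v) = 5.
  Option A: v=45, gcd(5,45)=5 -> preserves
  Option B: v=69, gcd(5,69)=1 -> changes
  Option C: v=73, gcd(5,73)=1 -> changes
  Option D: v=48, gcd(5,48)=1 -> changes
  Option E: v=58, gcd(5,58)=1 -> changes

Answer: A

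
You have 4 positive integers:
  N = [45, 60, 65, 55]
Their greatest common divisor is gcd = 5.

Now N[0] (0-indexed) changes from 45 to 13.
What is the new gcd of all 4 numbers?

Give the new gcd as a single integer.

Answer: 1

Derivation:
Numbers: [45, 60, 65, 55], gcd = 5
Change: index 0, 45 -> 13
gcd of the OTHER numbers (without index 0): gcd([60, 65, 55]) = 5
New gcd = gcd(g_others, new_val) = gcd(5, 13) = 1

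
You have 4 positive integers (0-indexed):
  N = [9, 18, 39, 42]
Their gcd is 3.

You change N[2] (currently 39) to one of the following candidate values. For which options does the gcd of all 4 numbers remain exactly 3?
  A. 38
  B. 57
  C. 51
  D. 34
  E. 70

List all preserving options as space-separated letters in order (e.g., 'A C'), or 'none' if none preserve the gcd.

Answer: B C

Derivation:
Old gcd = 3; gcd of others (without N[2]) = 3
New gcd for candidate v: gcd(3, v). Preserves old gcd iff gcd(3, v) = 3.
  Option A: v=38, gcd(3,38)=1 -> changes
  Option B: v=57, gcd(3,57)=3 -> preserves
  Option C: v=51, gcd(3,51)=3 -> preserves
  Option D: v=34, gcd(3,34)=1 -> changes
  Option E: v=70, gcd(3,70)=1 -> changes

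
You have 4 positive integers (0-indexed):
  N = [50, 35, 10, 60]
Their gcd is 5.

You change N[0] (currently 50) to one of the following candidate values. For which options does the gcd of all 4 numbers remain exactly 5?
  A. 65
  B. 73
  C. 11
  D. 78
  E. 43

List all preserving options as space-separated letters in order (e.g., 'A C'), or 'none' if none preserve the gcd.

Old gcd = 5; gcd of others (without N[0]) = 5
New gcd for candidate v: gcd(5, v). Preserves old gcd iff gcd(5, v) = 5.
  Option A: v=65, gcd(5,65)=5 -> preserves
  Option B: v=73, gcd(5,73)=1 -> changes
  Option C: v=11, gcd(5,11)=1 -> changes
  Option D: v=78, gcd(5,78)=1 -> changes
  Option E: v=43, gcd(5,43)=1 -> changes

Answer: A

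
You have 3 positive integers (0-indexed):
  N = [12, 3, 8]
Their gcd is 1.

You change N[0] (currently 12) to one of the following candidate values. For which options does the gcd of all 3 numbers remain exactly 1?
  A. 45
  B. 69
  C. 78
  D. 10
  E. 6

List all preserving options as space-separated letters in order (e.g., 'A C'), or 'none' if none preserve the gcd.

Answer: A B C D E

Derivation:
Old gcd = 1; gcd of others (without N[0]) = 1
New gcd for candidate v: gcd(1, v). Preserves old gcd iff gcd(1, v) = 1.
  Option A: v=45, gcd(1,45)=1 -> preserves
  Option B: v=69, gcd(1,69)=1 -> preserves
  Option C: v=78, gcd(1,78)=1 -> preserves
  Option D: v=10, gcd(1,10)=1 -> preserves
  Option E: v=6, gcd(1,6)=1 -> preserves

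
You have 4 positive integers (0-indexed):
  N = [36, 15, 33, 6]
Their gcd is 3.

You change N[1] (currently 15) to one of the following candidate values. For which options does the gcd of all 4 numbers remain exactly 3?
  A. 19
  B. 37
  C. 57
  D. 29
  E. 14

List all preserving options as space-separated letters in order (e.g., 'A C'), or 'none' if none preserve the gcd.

Answer: C

Derivation:
Old gcd = 3; gcd of others (without N[1]) = 3
New gcd for candidate v: gcd(3, v). Preserves old gcd iff gcd(3, v) = 3.
  Option A: v=19, gcd(3,19)=1 -> changes
  Option B: v=37, gcd(3,37)=1 -> changes
  Option C: v=57, gcd(3,57)=3 -> preserves
  Option D: v=29, gcd(3,29)=1 -> changes
  Option E: v=14, gcd(3,14)=1 -> changes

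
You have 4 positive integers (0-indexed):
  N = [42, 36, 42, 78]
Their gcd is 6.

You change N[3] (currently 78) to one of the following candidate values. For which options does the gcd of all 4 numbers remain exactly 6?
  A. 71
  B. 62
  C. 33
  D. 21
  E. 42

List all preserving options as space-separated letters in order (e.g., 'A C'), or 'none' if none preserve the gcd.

Old gcd = 6; gcd of others (without N[3]) = 6
New gcd for candidate v: gcd(6, v). Preserves old gcd iff gcd(6, v) = 6.
  Option A: v=71, gcd(6,71)=1 -> changes
  Option B: v=62, gcd(6,62)=2 -> changes
  Option C: v=33, gcd(6,33)=3 -> changes
  Option D: v=21, gcd(6,21)=3 -> changes
  Option E: v=42, gcd(6,42)=6 -> preserves

Answer: E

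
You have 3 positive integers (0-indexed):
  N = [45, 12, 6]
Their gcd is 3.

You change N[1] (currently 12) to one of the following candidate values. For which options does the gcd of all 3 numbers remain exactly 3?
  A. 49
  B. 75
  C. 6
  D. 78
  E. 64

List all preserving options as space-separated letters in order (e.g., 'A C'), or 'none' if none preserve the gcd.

Old gcd = 3; gcd of others (without N[1]) = 3
New gcd for candidate v: gcd(3, v). Preserves old gcd iff gcd(3, v) = 3.
  Option A: v=49, gcd(3,49)=1 -> changes
  Option B: v=75, gcd(3,75)=3 -> preserves
  Option C: v=6, gcd(3,6)=3 -> preserves
  Option D: v=78, gcd(3,78)=3 -> preserves
  Option E: v=64, gcd(3,64)=1 -> changes

Answer: B C D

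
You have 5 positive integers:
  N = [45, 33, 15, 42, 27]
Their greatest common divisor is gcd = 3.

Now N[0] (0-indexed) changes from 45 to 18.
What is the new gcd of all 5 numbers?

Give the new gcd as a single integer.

Answer: 3

Derivation:
Numbers: [45, 33, 15, 42, 27], gcd = 3
Change: index 0, 45 -> 18
gcd of the OTHER numbers (without index 0): gcd([33, 15, 42, 27]) = 3
New gcd = gcd(g_others, new_val) = gcd(3, 18) = 3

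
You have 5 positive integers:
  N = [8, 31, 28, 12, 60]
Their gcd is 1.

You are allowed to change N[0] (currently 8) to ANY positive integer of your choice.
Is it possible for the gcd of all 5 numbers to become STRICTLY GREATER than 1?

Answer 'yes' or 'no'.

Current gcd = 1
gcd of all OTHER numbers (without N[0]=8): gcd([31, 28, 12, 60]) = 1
The new gcd after any change is gcd(1, new_value).
This can be at most 1.
Since 1 = old gcd 1, the gcd can only stay the same or decrease.

Answer: no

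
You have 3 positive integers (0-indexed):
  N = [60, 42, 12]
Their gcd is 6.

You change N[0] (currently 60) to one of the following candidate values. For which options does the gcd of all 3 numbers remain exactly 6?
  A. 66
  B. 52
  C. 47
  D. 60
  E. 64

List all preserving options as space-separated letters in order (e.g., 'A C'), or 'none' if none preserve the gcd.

Old gcd = 6; gcd of others (without N[0]) = 6
New gcd for candidate v: gcd(6, v). Preserves old gcd iff gcd(6, v) = 6.
  Option A: v=66, gcd(6,66)=6 -> preserves
  Option B: v=52, gcd(6,52)=2 -> changes
  Option C: v=47, gcd(6,47)=1 -> changes
  Option D: v=60, gcd(6,60)=6 -> preserves
  Option E: v=64, gcd(6,64)=2 -> changes

Answer: A D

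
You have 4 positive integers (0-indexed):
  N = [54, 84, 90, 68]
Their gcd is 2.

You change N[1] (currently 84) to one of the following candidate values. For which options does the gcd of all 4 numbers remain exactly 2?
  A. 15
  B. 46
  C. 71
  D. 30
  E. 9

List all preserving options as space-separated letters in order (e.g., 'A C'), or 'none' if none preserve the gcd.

Answer: B D

Derivation:
Old gcd = 2; gcd of others (without N[1]) = 2
New gcd for candidate v: gcd(2, v). Preserves old gcd iff gcd(2, v) = 2.
  Option A: v=15, gcd(2,15)=1 -> changes
  Option B: v=46, gcd(2,46)=2 -> preserves
  Option C: v=71, gcd(2,71)=1 -> changes
  Option D: v=30, gcd(2,30)=2 -> preserves
  Option E: v=9, gcd(2,9)=1 -> changes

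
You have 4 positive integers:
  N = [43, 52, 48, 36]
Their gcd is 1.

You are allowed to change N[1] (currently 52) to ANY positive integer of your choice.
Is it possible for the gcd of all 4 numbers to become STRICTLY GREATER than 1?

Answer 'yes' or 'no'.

Answer: no

Derivation:
Current gcd = 1
gcd of all OTHER numbers (without N[1]=52): gcd([43, 48, 36]) = 1
The new gcd after any change is gcd(1, new_value).
This can be at most 1.
Since 1 = old gcd 1, the gcd can only stay the same or decrease.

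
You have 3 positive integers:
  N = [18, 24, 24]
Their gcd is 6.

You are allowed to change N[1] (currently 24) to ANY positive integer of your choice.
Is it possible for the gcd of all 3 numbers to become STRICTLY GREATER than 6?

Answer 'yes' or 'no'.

Answer: no

Derivation:
Current gcd = 6
gcd of all OTHER numbers (without N[1]=24): gcd([18, 24]) = 6
The new gcd after any change is gcd(6, new_value).
This can be at most 6.
Since 6 = old gcd 6, the gcd can only stay the same or decrease.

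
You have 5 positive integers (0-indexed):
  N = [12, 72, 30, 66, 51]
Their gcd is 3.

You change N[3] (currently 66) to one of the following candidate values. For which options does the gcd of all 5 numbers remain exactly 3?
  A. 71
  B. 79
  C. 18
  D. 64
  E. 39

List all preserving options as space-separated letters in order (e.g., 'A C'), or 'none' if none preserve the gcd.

Old gcd = 3; gcd of others (without N[3]) = 3
New gcd for candidate v: gcd(3, v). Preserves old gcd iff gcd(3, v) = 3.
  Option A: v=71, gcd(3,71)=1 -> changes
  Option B: v=79, gcd(3,79)=1 -> changes
  Option C: v=18, gcd(3,18)=3 -> preserves
  Option D: v=64, gcd(3,64)=1 -> changes
  Option E: v=39, gcd(3,39)=3 -> preserves

Answer: C E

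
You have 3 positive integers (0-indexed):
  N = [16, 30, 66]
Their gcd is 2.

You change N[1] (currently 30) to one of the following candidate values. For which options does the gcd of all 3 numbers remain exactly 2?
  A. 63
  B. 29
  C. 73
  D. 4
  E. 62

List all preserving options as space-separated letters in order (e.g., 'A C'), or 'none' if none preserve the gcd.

Answer: D E

Derivation:
Old gcd = 2; gcd of others (without N[1]) = 2
New gcd for candidate v: gcd(2, v). Preserves old gcd iff gcd(2, v) = 2.
  Option A: v=63, gcd(2,63)=1 -> changes
  Option B: v=29, gcd(2,29)=1 -> changes
  Option C: v=73, gcd(2,73)=1 -> changes
  Option D: v=4, gcd(2,4)=2 -> preserves
  Option E: v=62, gcd(2,62)=2 -> preserves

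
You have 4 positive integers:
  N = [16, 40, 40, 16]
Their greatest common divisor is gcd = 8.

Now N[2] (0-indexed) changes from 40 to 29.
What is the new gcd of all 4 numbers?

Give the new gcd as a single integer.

Numbers: [16, 40, 40, 16], gcd = 8
Change: index 2, 40 -> 29
gcd of the OTHER numbers (without index 2): gcd([16, 40, 16]) = 8
New gcd = gcd(g_others, new_val) = gcd(8, 29) = 1

Answer: 1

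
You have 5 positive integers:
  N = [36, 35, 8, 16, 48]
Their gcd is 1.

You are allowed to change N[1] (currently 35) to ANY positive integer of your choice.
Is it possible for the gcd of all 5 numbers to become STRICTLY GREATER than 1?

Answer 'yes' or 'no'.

Answer: yes

Derivation:
Current gcd = 1
gcd of all OTHER numbers (without N[1]=35): gcd([36, 8, 16, 48]) = 4
The new gcd after any change is gcd(4, new_value).
This can be at most 4.
Since 4 > old gcd 1, the gcd CAN increase (e.g., set N[1] = 4).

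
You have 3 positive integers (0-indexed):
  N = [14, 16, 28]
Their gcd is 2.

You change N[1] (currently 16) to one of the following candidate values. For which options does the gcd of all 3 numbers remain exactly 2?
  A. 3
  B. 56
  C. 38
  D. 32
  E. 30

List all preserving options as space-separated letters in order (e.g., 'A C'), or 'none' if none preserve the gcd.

Old gcd = 2; gcd of others (without N[1]) = 14
New gcd for candidate v: gcd(14, v). Preserves old gcd iff gcd(14, v) = 2.
  Option A: v=3, gcd(14,3)=1 -> changes
  Option B: v=56, gcd(14,56)=14 -> changes
  Option C: v=38, gcd(14,38)=2 -> preserves
  Option D: v=32, gcd(14,32)=2 -> preserves
  Option E: v=30, gcd(14,30)=2 -> preserves

Answer: C D E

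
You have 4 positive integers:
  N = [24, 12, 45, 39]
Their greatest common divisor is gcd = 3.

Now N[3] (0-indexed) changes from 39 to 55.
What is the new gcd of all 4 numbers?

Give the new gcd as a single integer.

Numbers: [24, 12, 45, 39], gcd = 3
Change: index 3, 39 -> 55
gcd of the OTHER numbers (without index 3): gcd([24, 12, 45]) = 3
New gcd = gcd(g_others, new_val) = gcd(3, 55) = 1

Answer: 1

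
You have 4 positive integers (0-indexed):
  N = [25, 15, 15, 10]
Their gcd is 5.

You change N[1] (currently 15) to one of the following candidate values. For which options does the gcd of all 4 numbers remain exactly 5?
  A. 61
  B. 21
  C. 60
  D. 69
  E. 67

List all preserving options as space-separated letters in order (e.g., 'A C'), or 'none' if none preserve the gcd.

Old gcd = 5; gcd of others (without N[1]) = 5
New gcd for candidate v: gcd(5, v). Preserves old gcd iff gcd(5, v) = 5.
  Option A: v=61, gcd(5,61)=1 -> changes
  Option B: v=21, gcd(5,21)=1 -> changes
  Option C: v=60, gcd(5,60)=5 -> preserves
  Option D: v=69, gcd(5,69)=1 -> changes
  Option E: v=67, gcd(5,67)=1 -> changes

Answer: C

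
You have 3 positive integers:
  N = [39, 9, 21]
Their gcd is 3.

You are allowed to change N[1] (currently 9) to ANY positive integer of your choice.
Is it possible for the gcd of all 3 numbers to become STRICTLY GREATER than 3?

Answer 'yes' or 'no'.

Answer: no

Derivation:
Current gcd = 3
gcd of all OTHER numbers (without N[1]=9): gcd([39, 21]) = 3
The new gcd after any change is gcd(3, new_value).
This can be at most 3.
Since 3 = old gcd 3, the gcd can only stay the same or decrease.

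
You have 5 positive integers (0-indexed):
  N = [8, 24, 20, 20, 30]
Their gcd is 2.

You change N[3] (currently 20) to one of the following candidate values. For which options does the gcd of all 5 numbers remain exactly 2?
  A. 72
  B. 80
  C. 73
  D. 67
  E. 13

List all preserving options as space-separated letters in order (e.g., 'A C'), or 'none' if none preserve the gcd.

Old gcd = 2; gcd of others (without N[3]) = 2
New gcd for candidate v: gcd(2, v). Preserves old gcd iff gcd(2, v) = 2.
  Option A: v=72, gcd(2,72)=2 -> preserves
  Option B: v=80, gcd(2,80)=2 -> preserves
  Option C: v=73, gcd(2,73)=1 -> changes
  Option D: v=67, gcd(2,67)=1 -> changes
  Option E: v=13, gcd(2,13)=1 -> changes

Answer: A B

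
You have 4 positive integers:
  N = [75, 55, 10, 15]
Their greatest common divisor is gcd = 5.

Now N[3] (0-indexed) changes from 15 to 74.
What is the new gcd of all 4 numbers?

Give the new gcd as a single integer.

Numbers: [75, 55, 10, 15], gcd = 5
Change: index 3, 15 -> 74
gcd of the OTHER numbers (without index 3): gcd([75, 55, 10]) = 5
New gcd = gcd(g_others, new_val) = gcd(5, 74) = 1

Answer: 1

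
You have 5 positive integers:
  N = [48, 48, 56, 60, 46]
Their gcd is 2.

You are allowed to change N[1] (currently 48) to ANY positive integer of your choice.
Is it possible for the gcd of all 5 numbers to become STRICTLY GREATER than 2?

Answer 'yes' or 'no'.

Current gcd = 2
gcd of all OTHER numbers (without N[1]=48): gcd([48, 56, 60, 46]) = 2
The new gcd after any change is gcd(2, new_value).
This can be at most 2.
Since 2 = old gcd 2, the gcd can only stay the same or decrease.

Answer: no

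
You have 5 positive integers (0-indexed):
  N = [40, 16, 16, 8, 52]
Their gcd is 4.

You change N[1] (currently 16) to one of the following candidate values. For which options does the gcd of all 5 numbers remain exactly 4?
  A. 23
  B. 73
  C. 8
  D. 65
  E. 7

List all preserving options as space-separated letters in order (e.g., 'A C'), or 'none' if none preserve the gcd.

Answer: C

Derivation:
Old gcd = 4; gcd of others (without N[1]) = 4
New gcd for candidate v: gcd(4, v). Preserves old gcd iff gcd(4, v) = 4.
  Option A: v=23, gcd(4,23)=1 -> changes
  Option B: v=73, gcd(4,73)=1 -> changes
  Option C: v=8, gcd(4,8)=4 -> preserves
  Option D: v=65, gcd(4,65)=1 -> changes
  Option E: v=7, gcd(4,7)=1 -> changes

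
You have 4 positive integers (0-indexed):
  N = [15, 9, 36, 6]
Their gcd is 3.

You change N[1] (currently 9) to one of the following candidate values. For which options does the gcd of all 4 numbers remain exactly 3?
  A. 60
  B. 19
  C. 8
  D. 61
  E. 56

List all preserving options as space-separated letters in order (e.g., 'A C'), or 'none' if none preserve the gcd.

Answer: A

Derivation:
Old gcd = 3; gcd of others (without N[1]) = 3
New gcd for candidate v: gcd(3, v). Preserves old gcd iff gcd(3, v) = 3.
  Option A: v=60, gcd(3,60)=3 -> preserves
  Option B: v=19, gcd(3,19)=1 -> changes
  Option C: v=8, gcd(3,8)=1 -> changes
  Option D: v=61, gcd(3,61)=1 -> changes
  Option E: v=56, gcd(3,56)=1 -> changes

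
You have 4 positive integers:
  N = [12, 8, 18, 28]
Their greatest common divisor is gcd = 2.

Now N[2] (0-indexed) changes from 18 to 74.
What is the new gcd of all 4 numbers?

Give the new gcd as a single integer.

Answer: 2

Derivation:
Numbers: [12, 8, 18, 28], gcd = 2
Change: index 2, 18 -> 74
gcd of the OTHER numbers (without index 2): gcd([12, 8, 28]) = 4
New gcd = gcd(g_others, new_val) = gcd(4, 74) = 2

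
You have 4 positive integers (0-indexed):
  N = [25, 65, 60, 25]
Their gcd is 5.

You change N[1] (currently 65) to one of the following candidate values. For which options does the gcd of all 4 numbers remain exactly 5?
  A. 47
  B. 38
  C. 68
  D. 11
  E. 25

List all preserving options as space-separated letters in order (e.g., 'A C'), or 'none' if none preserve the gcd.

Old gcd = 5; gcd of others (without N[1]) = 5
New gcd for candidate v: gcd(5, v). Preserves old gcd iff gcd(5, v) = 5.
  Option A: v=47, gcd(5,47)=1 -> changes
  Option B: v=38, gcd(5,38)=1 -> changes
  Option C: v=68, gcd(5,68)=1 -> changes
  Option D: v=11, gcd(5,11)=1 -> changes
  Option E: v=25, gcd(5,25)=5 -> preserves

Answer: E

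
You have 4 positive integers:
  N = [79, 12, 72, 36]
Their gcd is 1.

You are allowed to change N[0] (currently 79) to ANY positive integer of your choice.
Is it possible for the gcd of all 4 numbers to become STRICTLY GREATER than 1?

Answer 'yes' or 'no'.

Current gcd = 1
gcd of all OTHER numbers (without N[0]=79): gcd([12, 72, 36]) = 12
The new gcd after any change is gcd(12, new_value).
This can be at most 12.
Since 12 > old gcd 1, the gcd CAN increase (e.g., set N[0] = 12).

Answer: yes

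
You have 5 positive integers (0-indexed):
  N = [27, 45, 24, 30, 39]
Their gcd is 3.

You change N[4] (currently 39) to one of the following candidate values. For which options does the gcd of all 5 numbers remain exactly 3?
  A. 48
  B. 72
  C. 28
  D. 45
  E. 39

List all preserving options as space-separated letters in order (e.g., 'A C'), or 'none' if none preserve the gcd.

Answer: A B D E

Derivation:
Old gcd = 3; gcd of others (without N[4]) = 3
New gcd for candidate v: gcd(3, v). Preserves old gcd iff gcd(3, v) = 3.
  Option A: v=48, gcd(3,48)=3 -> preserves
  Option B: v=72, gcd(3,72)=3 -> preserves
  Option C: v=28, gcd(3,28)=1 -> changes
  Option D: v=45, gcd(3,45)=3 -> preserves
  Option E: v=39, gcd(3,39)=3 -> preserves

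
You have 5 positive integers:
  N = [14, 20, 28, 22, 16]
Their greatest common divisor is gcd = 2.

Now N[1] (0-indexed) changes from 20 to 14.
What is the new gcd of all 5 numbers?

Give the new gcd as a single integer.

Numbers: [14, 20, 28, 22, 16], gcd = 2
Change: index 1, 20 -> 14
gcd of the OTHER numbers (without index 1): gcd([14, 28, 22, 16]) = 2
New gcd = gcd(g_others, new_val) = gcd(2, 14) = 2

Answer: 2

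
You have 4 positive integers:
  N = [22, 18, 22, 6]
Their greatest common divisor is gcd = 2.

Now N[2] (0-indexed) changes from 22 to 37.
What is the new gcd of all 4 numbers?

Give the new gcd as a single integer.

Answer: 1

Derivation:
Numbers: [22, 18, 22, 6], gcd = 2
Change: index 2, 22 -> 37
gcd of the OTHER numbers (without index 2): gcd([22, 18, 6]) = 2
New gcd = gcd(g_others, new_val) = gcd(2, 37) = 1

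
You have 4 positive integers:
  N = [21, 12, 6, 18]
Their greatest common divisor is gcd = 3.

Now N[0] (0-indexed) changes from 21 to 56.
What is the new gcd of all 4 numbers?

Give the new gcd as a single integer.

Answer: 2

Derivation:
Numbers: [21, 12, 6, 18], gcd = 3
Change: index 0, 21 -> 56
gcd of the OTHER numbers (without index 0): gcd([12, 6, 18]) = 6
New gcd = gcd(g_others, new_val) = gcd(6, 56) = 2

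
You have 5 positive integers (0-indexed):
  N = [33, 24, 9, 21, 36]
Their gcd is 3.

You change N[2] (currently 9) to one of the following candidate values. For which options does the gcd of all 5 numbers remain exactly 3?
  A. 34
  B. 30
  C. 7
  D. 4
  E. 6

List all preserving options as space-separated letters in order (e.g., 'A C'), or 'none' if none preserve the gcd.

Old gcd = 3; gcd of others (without N[2]) = 3
New gcd for candidate v: gcd(3, v). Preserves old gcd iff gcd(3, v) = 3.
  Option A: v=34, gcd(3,34)=1 -> changes
  Option B: v=30, gcd(3,30)=3 -> preserves
  Option C: v=7, gcd(3,7)=1 -> changes
  Option D: v=4, gcd(3,4)=1 -> changes
  Option E: v=6, gcd(3,6)=3 -> preserves

Answer: B E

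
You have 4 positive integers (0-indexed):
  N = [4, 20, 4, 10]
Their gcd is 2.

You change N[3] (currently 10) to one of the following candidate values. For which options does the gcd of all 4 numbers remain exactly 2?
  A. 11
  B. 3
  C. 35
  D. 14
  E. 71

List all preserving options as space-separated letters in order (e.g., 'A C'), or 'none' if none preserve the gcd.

Old gcd = 2; gcd of others (without N[3]) = 4
New gcd for candidate v: gcd(4, v). Preserves old gcd iff gcd(4, v) = 2.
  Option A: v=11, gcd(4,11)=1 -> changes
  Option B: v=3, gcd(4,3)=1 -> changes
  Option C: v=35, gcd(4,35)=1 -> changes
  Option D: v=14, gcd(4,14)=2 -> preserves
  Option E: v=71, gcd(4,71)=1 -> changes

Answer: D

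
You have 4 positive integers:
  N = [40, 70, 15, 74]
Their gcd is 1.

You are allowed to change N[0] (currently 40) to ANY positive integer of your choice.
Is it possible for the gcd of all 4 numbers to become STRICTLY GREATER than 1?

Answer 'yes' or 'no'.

Answer: no

Derivation:
Current gcd = 1
gcd of all OTHER numbers (without N[0]=40): gcd([70, 15, 74]) = 1
The new gcd after any change is gcd(1, new_value).
This can be at most 1.
Since 1 = old gcd 1, the gcd can only stay the same or decrease.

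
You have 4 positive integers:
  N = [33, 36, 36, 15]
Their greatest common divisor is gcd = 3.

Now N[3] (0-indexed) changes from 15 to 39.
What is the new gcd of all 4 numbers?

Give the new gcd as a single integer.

Answer: 3

Derivation:
Numbers: [33, 36, 36, 15], gcd = 3
Change: index 3, 15 -> 39
gcd of the OTHER numbers (without index 3): gcd([33, 36, 36]) = 3
New gcd = gcd(g_others, new_val) = gcd(3, 39) = 3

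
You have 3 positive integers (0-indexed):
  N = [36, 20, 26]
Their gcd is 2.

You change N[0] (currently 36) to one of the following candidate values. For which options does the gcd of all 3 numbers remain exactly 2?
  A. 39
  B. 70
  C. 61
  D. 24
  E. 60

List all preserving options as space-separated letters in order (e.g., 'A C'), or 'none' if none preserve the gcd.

Answer: B D E

Derivation:
Old gcd = 2; gcd of others (without N[0]) = 2
New gcd for candidate v: gcd(2, v). Preserves old gcd iff gcd(2, v) = 2.
  Option A: v=39, gcd(2,39)=1 -> changes
  Option B: v=70, gcd(2,70)=2 -> preserves
  Option C: v=61, gcd(2,61)=1 -> changes
  Option D: v=24, gcd(2,24)=2 -> preserves
  Option E: v=60, gcd(2,60)=2 -> preserves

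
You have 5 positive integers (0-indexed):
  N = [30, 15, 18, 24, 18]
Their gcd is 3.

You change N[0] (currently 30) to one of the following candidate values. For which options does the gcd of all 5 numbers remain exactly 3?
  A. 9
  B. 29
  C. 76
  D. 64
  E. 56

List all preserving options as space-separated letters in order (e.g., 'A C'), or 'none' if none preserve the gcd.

Old gcd = 3; gcd of others (without N[0]) = 3
New gcd for candidate v: gcd(3, v). Preserves old gcd iff gcd(3, v) = 3.
  Option A: v=9, gcd(3,9)=3 -> preserves
  Option B: v=29, gcd(3,29)=1 -> changes
  Option C: v=76, gcd(3,76)=1 -> changes
  Option D: v=64, gcd(3,64)=1 -> changes
  Option E: v=56, gcd(3,56)=1 -> changes

Answer: A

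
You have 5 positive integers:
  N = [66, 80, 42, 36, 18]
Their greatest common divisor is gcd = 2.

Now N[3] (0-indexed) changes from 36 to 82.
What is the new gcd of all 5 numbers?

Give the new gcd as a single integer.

Numbers: [66, 80, 42, 36, 18], gcd = 2
Change: index 3, 36 -> 82
gcd of the OTHER numbers (without index 3): gcd([66, 80, 42, 18]) = 2
New gcd = gcd(g_others, new_val) = gcd(2, 82) = 2

Answer: 2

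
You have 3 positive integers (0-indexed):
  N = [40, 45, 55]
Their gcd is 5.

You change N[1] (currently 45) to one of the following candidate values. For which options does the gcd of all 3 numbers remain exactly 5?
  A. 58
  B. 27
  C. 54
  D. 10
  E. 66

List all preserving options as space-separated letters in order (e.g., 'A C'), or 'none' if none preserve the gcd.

Answer: D

Derivation:
Old gcd = 5; gcd of others (without N[1]) = 5
New gcd for candidate v: gcd(5, v). Preserves old gcd iff gcd(5, v) = 5.
  Option A: v=58, gcd(5,58)=1 -> changes
  Option B: v=27, gcd(5,27)=1 -> changes
  Option C: v=54, gcd(5,54)=1 -> changes
  Option D: v=10, gcd(5,10)=5 -> preserves
  Option E: v=66, gcd(5,66)=1 -> changes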